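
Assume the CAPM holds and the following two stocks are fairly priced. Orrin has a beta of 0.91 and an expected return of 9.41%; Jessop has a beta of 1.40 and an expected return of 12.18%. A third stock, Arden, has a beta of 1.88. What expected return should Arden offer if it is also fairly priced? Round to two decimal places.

14.89%

MRP (SML slope) = (12.18% − 9.41%) / (1.40 − 0.91) = 2.77% / 0.49 = 5.6531%
R_f (intercept) = 9.41% − 0.91 × 5.6531% = 4.2657%
E(R_Arden) = R_f + β × MRP = 4.2657% + 1.88 × 5.6531% = 14.89%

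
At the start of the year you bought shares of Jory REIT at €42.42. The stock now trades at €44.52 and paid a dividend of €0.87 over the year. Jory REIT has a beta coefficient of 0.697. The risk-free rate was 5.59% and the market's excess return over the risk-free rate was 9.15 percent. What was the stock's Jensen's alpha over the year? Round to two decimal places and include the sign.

-4.97%

Realised HPR = (P1 + D1 − P0) / P0 = (44.52 + 0.87 − 42.42) / 42.42 = 2.97 / 42.42 = 7.0014%
CAPM required = R_f + β·MRP = 5.59% + 0.697 × 9.15% = 11.96755%
α = realised − required = 7.0014% − 11.96755% = -4.97%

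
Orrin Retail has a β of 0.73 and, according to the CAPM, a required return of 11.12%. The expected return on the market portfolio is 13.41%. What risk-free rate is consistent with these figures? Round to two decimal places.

E(R) = R_f + β(E(R_m) − R_f) = R_f(1 − β) + β·E(R_m)
11.12% = R_f × (1 − 0.73) + 0.73 × 13.41%
11.12% = R_f × 0.27 + 9.7893%
R_f = (11.12% − 9.7893%) / 0.27 = 4.93%

4.93%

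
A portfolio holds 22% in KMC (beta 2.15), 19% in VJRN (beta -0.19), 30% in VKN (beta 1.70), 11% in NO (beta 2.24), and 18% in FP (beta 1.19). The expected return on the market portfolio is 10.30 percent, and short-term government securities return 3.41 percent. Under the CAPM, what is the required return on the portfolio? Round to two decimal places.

13.11%

β_P = Σ w_i β_i = 0.22×2.15 + 0.19×-0.19 + 0.30×1.70 + 0.11×2.24 + 0.18×1.19 = 1.4075
MRP = 10.30% − 3.41% = 6.89%
E(R_P) = R_f + β_P × MRP = 3.41% + 1.4075 × 6.89% = 13.11%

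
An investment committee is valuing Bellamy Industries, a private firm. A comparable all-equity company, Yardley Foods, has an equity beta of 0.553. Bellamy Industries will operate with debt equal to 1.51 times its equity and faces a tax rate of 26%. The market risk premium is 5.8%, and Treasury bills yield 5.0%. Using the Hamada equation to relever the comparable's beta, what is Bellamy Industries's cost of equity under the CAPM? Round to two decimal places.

β_L = β_U × [1 + (1 − t)(D/E)] = 0.553 × [1 + (1 − 0.26) × 1.51]
    = 0.553 × [1 + 0.74 × 1.51] = 0.553 × 2.1174 = 1.1709
E(R) = R_f + β_L × MRP = 5.0% + 1.1709 × 5.8% = 11.79%

11.79%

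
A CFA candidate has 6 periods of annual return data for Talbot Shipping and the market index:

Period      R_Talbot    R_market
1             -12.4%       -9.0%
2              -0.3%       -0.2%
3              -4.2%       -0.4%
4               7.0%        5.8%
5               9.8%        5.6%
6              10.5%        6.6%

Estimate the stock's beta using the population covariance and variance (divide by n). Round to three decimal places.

Mean R_i = (-12.4 − 0.3 − 4.2 + 7.0 + 9.8 + 10.5) / 6 = 1.7333%
Mean R_m = (-9.0 − 0.2 − 0.4 + 5.8 + 5.6 + 6.6) / 6 = 1.4000%
Σ(R_i − R̄_i)(R_m − R̄_m) = 263.5600  ⇒  Cov = 263.5600 / 6 = 43.9267
Σ(R_m − R̄_m)² = 178.0000  ⇒  Var(R_m) = 178.0000 / 6 = 29.6667
β = Cov / Var(R_m) = 43.9267 / 29.6667 = 1.4807

1.481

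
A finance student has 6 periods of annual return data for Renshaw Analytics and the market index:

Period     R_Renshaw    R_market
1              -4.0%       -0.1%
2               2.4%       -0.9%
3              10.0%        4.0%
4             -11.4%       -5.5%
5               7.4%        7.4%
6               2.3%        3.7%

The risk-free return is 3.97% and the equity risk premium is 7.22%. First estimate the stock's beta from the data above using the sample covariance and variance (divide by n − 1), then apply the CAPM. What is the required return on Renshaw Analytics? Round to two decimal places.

Mean R_i = (-4.0 + 2.4 + 10.0 − 11.4 + 7.4 + 2.3) / 6 = 1.1167%
Mean R_m = (-0.1 − 0.9 + 4.0 − 5.5 + 7.4 + 3.7) / 6 = 1.4333%
Σ(R_i − R̄_i)(R_m − R̄_m) = 154.6067  ⇒  Cov = 154.6067 / 5 = 30.9213
Σ(R_m − R̄_m)² = 103.1933  ⇒  Var(R_m) = 103.1933 / 5 = 20.6387
β = Cov / Var(R_m) = 30.9213 / 20.6387 = 1.4982
E(R) = R_f + β × MRP = 3.97% + 1.4982 × 7.22% = 14.79%

14.79%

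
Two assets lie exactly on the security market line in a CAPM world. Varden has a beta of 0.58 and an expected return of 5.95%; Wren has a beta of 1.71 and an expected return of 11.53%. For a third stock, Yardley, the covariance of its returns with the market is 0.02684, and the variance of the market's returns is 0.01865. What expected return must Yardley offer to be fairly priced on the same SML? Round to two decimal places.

MRP = (11.53% − 5.95%) / (1.71 − 0.58) = 4.9381%
R_f = 5.95% − 0.58 × 4.9381% = 3.0859%
β_Yardley = Cov / Var(R_m) = 0.02684 / 0.01865 = 1.4391
E(R_Yardley) = R_f + β × MRP = 3.0859% + 1.4391 × 4.9381% = 10.19%

10.19%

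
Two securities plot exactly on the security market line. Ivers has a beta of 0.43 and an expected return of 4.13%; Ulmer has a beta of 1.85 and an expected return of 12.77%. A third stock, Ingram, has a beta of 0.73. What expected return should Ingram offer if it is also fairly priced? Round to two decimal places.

MRP (SML slope) = (12.77% − 4.13%) / (1.85 − 0.43) = 8.64% / 1.42 = 6.0845%
R_f (intercept) = 4.13% − 0.43 × 6.0845% = 1.5137%
E(R_Ingram) = R_f + β × MRP = 1.5137% + 0.73 × 6.0845% = 5.96%

5.96%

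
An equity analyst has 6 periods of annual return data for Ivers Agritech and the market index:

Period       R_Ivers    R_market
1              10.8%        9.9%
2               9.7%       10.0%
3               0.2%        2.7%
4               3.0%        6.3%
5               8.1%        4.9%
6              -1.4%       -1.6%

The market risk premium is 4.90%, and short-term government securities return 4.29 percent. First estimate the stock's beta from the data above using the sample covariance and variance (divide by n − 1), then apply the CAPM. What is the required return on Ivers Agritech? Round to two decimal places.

9.36%

Mean R_i = (10.8 + 9.7 + 0.2 + 3.0 + 8.1 − 1.4) / 6 = 5.0667%
Mean R_m = (9.9 + 10.0 + 2.7 + 6.3 + 4.9 − 1.6) / 6 = 5.3667%
Σ(R_i − R̄_i)(R_m − R̄_m) = 102.1433  ⇒  Cov = 102.1433 / 5 = 20.4287
Σ(R_m − R̄_m)² = 98.7533  ⇒  Var(R_m) = 98.7533 / 5 = 19.7507
β = Cov / Var(R_m) = 20.4287 / 19.7507 = 1.0343
E(R) = R_f + β × MRP = 4.29% + 1.0343 × 4.90% = 9.36%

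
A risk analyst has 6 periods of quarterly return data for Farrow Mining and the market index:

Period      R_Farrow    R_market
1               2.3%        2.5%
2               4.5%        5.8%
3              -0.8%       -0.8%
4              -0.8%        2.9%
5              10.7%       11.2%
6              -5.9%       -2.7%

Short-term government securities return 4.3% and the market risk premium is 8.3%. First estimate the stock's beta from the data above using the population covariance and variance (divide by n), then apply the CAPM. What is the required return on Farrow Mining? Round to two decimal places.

Mean R_i = (2.3 + 4.5 − 0.8 − 0.8 + 10.7 − 5.9) / 6 = 1.6667%
Mean R_m = (2.5 + 5.8 − 0.8 + 2.9 + 11.2 − 2.7) / 6 = 3.1500%
Σ(R_i − R̄_i)(R_m − R̄_m) = 134.4400  ⇒  Cov = 134.4400 / 6 = 22.4067
Σ(R_m − R̄_m)² = 122.1350  ⇒  Var(R_m) = 122.1350 / 6 = 20.3558
β = Cov / Var(R_m) = 22.4067 / 20.3558 = 1.1008
E(R) = R_f + β × MRP = 4.3% + 1.1008 × 8.3% = 13.44%

13.44%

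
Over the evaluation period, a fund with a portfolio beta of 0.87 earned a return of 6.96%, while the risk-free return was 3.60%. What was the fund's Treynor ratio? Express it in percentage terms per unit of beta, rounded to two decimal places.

Treynor = (R_P − R_f) / β_P = (6.96% − 3.60%) / 0.8700 = 3.36% / 0.8700 = 3.86%

3.86%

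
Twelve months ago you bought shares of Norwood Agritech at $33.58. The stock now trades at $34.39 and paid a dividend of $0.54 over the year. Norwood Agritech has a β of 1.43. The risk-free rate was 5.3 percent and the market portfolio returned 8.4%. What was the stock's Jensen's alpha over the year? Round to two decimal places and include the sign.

-5.71%

Realised HPR = (P1 + D1 − P0) / P0 = (34.39 + 0.54 − 33.58) / 33.58 = 1.35 / 33.58 = 4.0203%
MRP = 8.4% − 5.3% = 3.10%
CAPM required = R_f + β·MRP = 5.3% + 1.43 × 3.1% = 9.7330%
α = realised − required = 4.0203% − 9.7330% = -5.71%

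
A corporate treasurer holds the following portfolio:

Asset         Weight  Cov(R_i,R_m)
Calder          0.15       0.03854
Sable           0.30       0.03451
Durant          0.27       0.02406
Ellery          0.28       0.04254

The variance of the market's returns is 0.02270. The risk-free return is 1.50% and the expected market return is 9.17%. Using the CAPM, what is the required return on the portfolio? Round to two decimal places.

13.17%

β_Calder = 0.03854 / 0.02270 = 1.6978
β_Sable = 0.03451 / 0.02270 = 1.5203
β_Durant = 0.02406 / 0.02270 = 1.0599
β_Ellery = 0.04254 / 0.02270 = 1.8740
β_P = Σ w_i β_i = 0.15×1.6978 + 0.30×1.5203 + 0.27×1.0599 + 0.28×1.8740 = 1.5217
MRP = 9.17% − 1.50% = 7.67%
E(R_P) = R_f + β_P × MRP = 1.50% + 1.5217 × 7.67% = 13.17%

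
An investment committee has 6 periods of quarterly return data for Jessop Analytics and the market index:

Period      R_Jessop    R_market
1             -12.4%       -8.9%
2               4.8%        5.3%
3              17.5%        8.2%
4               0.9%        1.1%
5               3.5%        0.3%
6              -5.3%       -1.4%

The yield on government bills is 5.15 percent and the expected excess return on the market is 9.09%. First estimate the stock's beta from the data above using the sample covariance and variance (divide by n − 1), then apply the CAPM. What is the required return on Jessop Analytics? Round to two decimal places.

19.85%

Mean R_i = (-12.4 + 4.8 + 17.5 + 0.9 + 3.5 − 5.3) / 6 = 1.5000%
Mean R_m = (-8.9 + 5.3 + 8.2 + 1.1 + 0.3 − 1.4) / 6 = 0.7667%
Σ(R_i − R̄_i)(R_m − R̄_m) = 281.8600  ⇒  Cov = 281.8600 / 5 = 56.3720
Σ(R_m − R̄_m)² = 174.2733  ⇒  Var(R_m) = 174.2733 / 5 = 34.8547
β = Cov / Var(R_m) = 56.3720 / 34.8547 = 1.6173
E(R) = R_f + β × MRP = 5.15% + 1.6173 × 9.09% = 19.85%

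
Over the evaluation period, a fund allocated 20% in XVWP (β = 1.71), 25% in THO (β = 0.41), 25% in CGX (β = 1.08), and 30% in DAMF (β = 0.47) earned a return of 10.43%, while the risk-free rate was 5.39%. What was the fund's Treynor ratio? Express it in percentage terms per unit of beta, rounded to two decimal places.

5.89%

β_P = 0.20×1.71 + 0.25×0.41 + 0.25×1.08 + 0.30×0.47 = 0.8555
Treynor = (R_P − R_f) / β_P = (10.43% − 5.39%) / 0.8555 = 5.04% / 0.8555 = 5.89%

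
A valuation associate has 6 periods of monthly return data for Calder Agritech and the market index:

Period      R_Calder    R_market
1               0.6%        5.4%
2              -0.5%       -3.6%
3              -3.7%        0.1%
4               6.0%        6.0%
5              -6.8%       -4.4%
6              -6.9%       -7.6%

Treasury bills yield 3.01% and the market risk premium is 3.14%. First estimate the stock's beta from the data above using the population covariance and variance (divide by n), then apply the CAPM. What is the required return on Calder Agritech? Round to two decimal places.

5.39%

Mean R_i = (0.6 − 0.5 − 3.7 + 6.0 − 6.8 − 6.9) / 6 = -1.8833%
Mean R_m = (5.4 − 3.6 + 0.1 + 6.0 − 4.4 − 7.6) / 6 = -0.6833%
Σ(R_i − R̄_i)(R_m − R̄_m) = 115.3083  ⇒  Cov = 115.3083 / 6 = 19.2181
Σ(R_m − R̄_m)² = 152.4483  ⇒  Var(R_m) = 152.4483 / 6 = 25.4081
β = Cov / Var(R_m) = 19.2181 / 25.4081 = 0.7564
E(R) = R_f + β × MRP = 3.01% + 0.7564 × 3.14% = 5.39%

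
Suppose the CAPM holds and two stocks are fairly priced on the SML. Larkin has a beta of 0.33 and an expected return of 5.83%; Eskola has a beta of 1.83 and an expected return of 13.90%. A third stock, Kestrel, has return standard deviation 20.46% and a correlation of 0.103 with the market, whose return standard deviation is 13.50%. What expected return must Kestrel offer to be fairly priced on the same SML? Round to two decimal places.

MRP = (13.90% − 5.83%) / (1.83 − 0.33) = 5.3800%
R_f = 5.83% − 0.33 × 5.3800% = 4.0546%
β_Kestrel = ρ·σ_i/σ_m = 0.103 × 20.46 / 13.50 = 0.1561
E(R_Kestrel) = R_f + β × MRP = 4.0546% + 0.1561 × 5.3800% = 4.89%

4.89%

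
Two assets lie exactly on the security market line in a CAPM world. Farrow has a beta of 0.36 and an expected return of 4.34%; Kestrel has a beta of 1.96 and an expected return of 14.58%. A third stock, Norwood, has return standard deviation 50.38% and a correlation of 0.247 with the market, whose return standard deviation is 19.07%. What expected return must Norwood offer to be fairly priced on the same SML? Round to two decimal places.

MRP = (14.58% − 4.34%) / (1.96 − 0.36) = 6.4000%
R_f = 4.34% − 0.36 × 6.4000% = 2.0360%
β_Norwood = ρ·σ_i/σ_m = 0.247 × 50.38 / 19.07 = 0.6525
E(R_Norwood) = R_f + β × MRP = 2.0360% + 0.6525 × 6.4000% = 6.21%

6.21%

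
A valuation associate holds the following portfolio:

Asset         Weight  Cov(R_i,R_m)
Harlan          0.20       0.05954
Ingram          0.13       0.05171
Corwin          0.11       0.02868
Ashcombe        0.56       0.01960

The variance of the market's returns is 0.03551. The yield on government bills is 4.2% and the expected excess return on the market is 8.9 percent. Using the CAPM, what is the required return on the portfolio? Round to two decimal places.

β_Harlan = 0.05954 / 0.03551 = 1.6767
β_Ingram = 0.05171 / 0.03551 = 1.4562
β_Corwin = 0.02868 / 0.03551 = 0.8077
β_Ashcombe = 0.01960 / 0.03551 = 0.5520
β_P = Σ w_i β_i = 0.20×1.6767 + 0.13×1.4562 + 0.11×0.8077 + 0.56×0.5520 = 0.9226
E(R_P) = R_f + β_P × MRP = 4.2% + 0.9226 × 8.9% = 12.41%

12.41%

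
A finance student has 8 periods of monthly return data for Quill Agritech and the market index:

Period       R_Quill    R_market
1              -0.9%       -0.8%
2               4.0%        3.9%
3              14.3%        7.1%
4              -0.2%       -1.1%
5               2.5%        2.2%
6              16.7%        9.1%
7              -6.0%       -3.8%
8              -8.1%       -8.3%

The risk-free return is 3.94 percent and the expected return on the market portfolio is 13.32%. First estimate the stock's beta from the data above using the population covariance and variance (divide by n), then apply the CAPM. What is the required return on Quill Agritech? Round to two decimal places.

17.92%

Mean R_i = (-0.9 + 4.0 + 14.3 − 0.2 + 2.5 + 16.7 − 6.0 − 8.1) / 8 = 2.7875%
Mean R_m = (-0.8 + 3.9 + 7.1 − 1.1 + 2.2 + 9.1 − 3.8 − 8.3) / 8 = 1.0375%
Σ(R_i − R̄_i)(R_m − R̄_m) = 342.4338  ⇒  Cov = 342.4338 / 8 = 42.8042
Σ(R_m − R̄_m)² = 229.8388  ⇒  Var(R_m) = 229.8388 / 8 = 28.7299
β = Cov / Var(R_m) = 42.8042 / 28.7299 = 1.4899
MRP = 13.32% − 3.94% = 9.38%
E(R) = R_f + β × MRP = 3.94% + 1.4899 × 9.38% = 17.92%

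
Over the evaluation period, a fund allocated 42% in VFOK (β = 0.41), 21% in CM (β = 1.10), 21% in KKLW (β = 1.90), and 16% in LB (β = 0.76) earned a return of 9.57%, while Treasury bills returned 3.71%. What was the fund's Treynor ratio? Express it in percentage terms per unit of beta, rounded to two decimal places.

6.34%

β_P = 0.42×0.41 + 0.21×1.10 + 0.21×1.90 + 0.16×0.76 = 0.9238
Treynor = (R_P − R_f) / β_P = (9.57% − 3.71%) / 0.9238 = 5.86% / 0.9238 = 6.34%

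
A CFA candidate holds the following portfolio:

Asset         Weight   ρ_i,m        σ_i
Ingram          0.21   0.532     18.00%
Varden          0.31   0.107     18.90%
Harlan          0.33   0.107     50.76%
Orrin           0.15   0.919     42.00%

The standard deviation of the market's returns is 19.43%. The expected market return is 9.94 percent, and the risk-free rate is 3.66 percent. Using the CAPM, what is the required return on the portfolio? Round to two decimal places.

β_Ingram = 0.532 × 18.00% / 19.43% = 0.4928
β_Varden = 0.107 × 18.90% / 19.43% = 0.1041
β_Harlan = 0.107 × 50.76% / 19.43% = 0.2795
β_Orrin = 0.919 × 42.00% / 19.43% = 1.9865
β_P = Σ w_i β_i = 0.21×0.4928 + 0.31×0.1041 + 0.33×0.2795 + 0.15×1.9865 = 0.5260
MRP = 9.94% − 3.66% = 6.28%
E(R_P) = R_f + β_P × MRP = 3.66% + 0.5260 × 6.28% = 6.96%

6.96%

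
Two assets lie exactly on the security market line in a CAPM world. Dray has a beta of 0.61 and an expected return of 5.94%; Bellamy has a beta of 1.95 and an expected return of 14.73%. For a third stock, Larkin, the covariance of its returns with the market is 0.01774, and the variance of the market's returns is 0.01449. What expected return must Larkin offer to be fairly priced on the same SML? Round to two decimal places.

MRP = (14.73% − 5.94%) / (1.95 − 0.61) = 6.5597%
R_f = 5.94% − 0.61 × 6.5597% = 1.9386%
β_Larkin = Cov / Var(R_m) = 0.01774 / 0.01449 = 1.2243
E(R_Larkin) = R_f + β × MRP = 1.9386% + 1.2243 × 6.5597% = 9.97%

9.97%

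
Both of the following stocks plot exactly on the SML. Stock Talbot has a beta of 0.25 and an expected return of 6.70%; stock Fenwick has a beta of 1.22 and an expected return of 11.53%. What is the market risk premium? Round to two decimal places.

Both satisfy E(R) = R_f + β·MRP, so the slope of the SML is
MRP = (11.53% − 6.70%) / (1.22 − 0.25) = 4.83% / 0.97 = 4.9794%

4.98%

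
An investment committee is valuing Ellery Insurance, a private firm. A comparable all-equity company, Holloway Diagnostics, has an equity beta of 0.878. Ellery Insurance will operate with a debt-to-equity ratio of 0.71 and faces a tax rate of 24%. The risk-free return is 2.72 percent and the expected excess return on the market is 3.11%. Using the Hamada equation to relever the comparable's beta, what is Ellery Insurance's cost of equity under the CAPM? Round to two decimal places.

6.92%

β_L = β_U × [1 + (1 − t)(D/E)] = 0.878 × [1 + (1 − 0.24) × 0.71]
    = 0.878 × [1 + 0.76 × 0.71] = 0.878 × 1.5396 = 1.3518
E(R) = R_f + β_L × MRP = 2.72% + 1.3518 × 3.11% = 6.92%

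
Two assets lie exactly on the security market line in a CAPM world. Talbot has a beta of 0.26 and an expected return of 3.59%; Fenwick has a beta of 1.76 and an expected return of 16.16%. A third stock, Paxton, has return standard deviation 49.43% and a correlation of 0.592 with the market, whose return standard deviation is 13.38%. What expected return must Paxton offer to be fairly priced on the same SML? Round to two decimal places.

19.74%

MRP = (16.16% − 3.59%) / (1.76 − 0.26) = 8.3800%
R_f = 3.59% − 0.26 × 8.3800% = 1.4112%
β_Paxton = ρ·σ_i/σ_m = 0.592 × 49.43 / 13.38 = 2.1870
E(R_Paxton) = R_f + β × MRP = 1.4112% + 2.1870 × 8.3800% = 19.74%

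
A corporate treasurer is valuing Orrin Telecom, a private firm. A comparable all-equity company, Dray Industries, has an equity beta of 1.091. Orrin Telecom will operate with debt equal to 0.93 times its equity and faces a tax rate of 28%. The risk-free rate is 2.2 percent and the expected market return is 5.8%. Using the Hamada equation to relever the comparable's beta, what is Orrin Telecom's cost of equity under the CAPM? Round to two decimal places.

8.76%

β_L = β_U × [1 + (1 − t)(D/E)] = 1.091 × [1 + (1 − 0.28) × 0.93]
    = 1.091 × [1 + 0.72 × 0.93] = 1.091 × 1.6696 = 1.8215
MRP = 5.8% − 2.2% = 3.60%
E(R) = R_f + β_L × MRP = 2.2% + 1.8215 × 3.6% = 8.76%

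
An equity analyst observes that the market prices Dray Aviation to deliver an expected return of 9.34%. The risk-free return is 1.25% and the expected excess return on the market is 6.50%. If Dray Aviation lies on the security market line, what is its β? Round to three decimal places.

β = (E(R) − R_f) / MRP = (9.34% − 1.25%) / 6.50% = 8.09% / 6.50% = 1.245

1.245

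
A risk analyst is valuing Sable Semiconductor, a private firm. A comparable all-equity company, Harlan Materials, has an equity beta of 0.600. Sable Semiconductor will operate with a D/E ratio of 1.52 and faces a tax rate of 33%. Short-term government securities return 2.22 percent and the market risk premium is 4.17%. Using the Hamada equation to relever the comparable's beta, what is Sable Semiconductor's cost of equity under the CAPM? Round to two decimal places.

7.27%

β_L = β_U × [1 + (1 − t)(D/E)] = 0.600 × [1 + (1 − 0.33) × 1.52]
    = 0.600 × [1 + 0.67 × 1.52] = 0.600 × 2.0184 = 1.2110
E(R) = R_f + β_L × MRP = 2.22% + 1.2110 × 4.17% = 7.27%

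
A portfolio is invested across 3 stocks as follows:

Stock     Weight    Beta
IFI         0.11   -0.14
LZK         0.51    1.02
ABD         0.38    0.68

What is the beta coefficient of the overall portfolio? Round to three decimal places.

0.763

β_P = Σ w_i β_i = 0.11×-0.14 + 0.51×1.02 + 0.38×0.68 = 0.7632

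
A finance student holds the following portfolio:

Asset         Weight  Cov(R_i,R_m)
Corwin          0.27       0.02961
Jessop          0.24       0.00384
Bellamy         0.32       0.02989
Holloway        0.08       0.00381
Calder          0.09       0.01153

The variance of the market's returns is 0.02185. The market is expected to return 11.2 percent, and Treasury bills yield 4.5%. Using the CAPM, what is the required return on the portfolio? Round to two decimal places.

10.58%

β_Corwin = 0.02961 / 0.02185 = 1.3551
β_Jessop = 0.00384 / 0.02185 = 0.1757
β_Bellamy = 0.02989 / 0.02185 = 1.3680
β_Holloway = 0.00381 / 0.02185 = 0.1744
β_Calder = 0.01153 / 0.02185 = 0.5277
β_P = Σ w_i β_i = 0.27×1.3551 + 0.24×0.1757 + 0.32×1.3680 + 0.08×0.1744 + 0.09×0.5277 = 0.9073
MRP = 11.2% − 4.5% = 6.70%
E(R_P) = R_f + β_P × MRP = 4.5% + 0.9073 × 6.7% = 10.58%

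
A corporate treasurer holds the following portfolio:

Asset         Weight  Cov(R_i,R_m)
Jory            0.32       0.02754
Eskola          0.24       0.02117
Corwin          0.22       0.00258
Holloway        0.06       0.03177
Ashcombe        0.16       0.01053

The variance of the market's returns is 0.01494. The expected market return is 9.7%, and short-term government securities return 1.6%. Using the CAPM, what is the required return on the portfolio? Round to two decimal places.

β_Jory = 0.02754 / 0.01494 = 1.8434
β_Eskola = 0.02117 / 0.01494 = 1.4170
β_Corwin = 0.00258 / 0.01494 = 0.1727
β_Holloway = 0.03177 / 0.01494 = 2.1265
β_Ashcombe = 0.01053 / 0.01494 = 0.7048
β_P = Σ w_i β_i = 0.32×1.8434 + 0.24×1.4170 + 0.22×0.1727 + 0.06×2.1265 + 0.16×0.7048 = 1.2083
MRP = 9.7% − 1.6% = 8.10%
E(R_P) = R_f + β_P × MRP = 1.6% + 1.2083 × 8.1% = 11.39%

11.39%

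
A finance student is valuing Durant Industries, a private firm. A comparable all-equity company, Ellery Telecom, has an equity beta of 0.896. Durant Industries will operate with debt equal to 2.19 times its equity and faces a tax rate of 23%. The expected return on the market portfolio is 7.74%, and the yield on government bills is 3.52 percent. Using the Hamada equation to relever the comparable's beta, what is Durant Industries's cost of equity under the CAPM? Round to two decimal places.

β_L = β_U × [1 + (1 − t)(D/E)] = 0.896 × [1 + (1 − 0.23) × 2.19]
    = 0.896 × [1 + 0.77 × 2.19] = 0.896 × 2.6863 = 2.4069
MRP = 7.74% − 3.52% = 4.22%
E(R) = R_f + β_L × MRP = 3.52% + 2.4069 × 4.22% = 13.68%

13.68%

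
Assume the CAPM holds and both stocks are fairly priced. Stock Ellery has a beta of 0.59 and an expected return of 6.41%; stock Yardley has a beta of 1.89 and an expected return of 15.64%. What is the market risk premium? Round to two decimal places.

Both satisfy E(R) = R_f + β·MRP, so the slope of the SML is
MRP = (15.64% − 6.41%) / (1.89 − 0.59) = 9.23% / 1.30 = 7.1000%

7.10%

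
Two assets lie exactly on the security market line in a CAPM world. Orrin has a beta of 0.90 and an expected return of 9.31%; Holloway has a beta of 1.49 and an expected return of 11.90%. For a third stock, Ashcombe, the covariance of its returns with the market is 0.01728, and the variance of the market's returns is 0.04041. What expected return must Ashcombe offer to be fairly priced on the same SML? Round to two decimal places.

MRP = (11.90% − 9.31%) / (1.49 − 0.90) = 4.3898%
R_f = 9.31% − 0.90 × 4.3898% = 5.3592%
β_Ashcombe = Cov / Var(R_m) = 0.01728 / 0.04041 = 0.4276
E(R_Ashcombe) = R_f + β × MRP = 5.3592% + 0.4276 × 4.3898% = 7.24%

7.24%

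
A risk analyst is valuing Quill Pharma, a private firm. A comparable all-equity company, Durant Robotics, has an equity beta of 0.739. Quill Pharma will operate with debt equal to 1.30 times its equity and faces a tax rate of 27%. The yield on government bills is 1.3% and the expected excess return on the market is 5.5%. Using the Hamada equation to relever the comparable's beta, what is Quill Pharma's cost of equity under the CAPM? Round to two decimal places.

9.22%

β_L = β_U × [1 + (1 − t)(D/E)] = 0.739 × [1 + (1 − 0.27) × 1.30]
    = 0.739 × [1 + 0.73 × 1.30] = 0.739 × 1.9490 = 1.4403
E(R) = R_f + β_L × MRP = 1.3% + 1.4403 × 5.5% = 9.22%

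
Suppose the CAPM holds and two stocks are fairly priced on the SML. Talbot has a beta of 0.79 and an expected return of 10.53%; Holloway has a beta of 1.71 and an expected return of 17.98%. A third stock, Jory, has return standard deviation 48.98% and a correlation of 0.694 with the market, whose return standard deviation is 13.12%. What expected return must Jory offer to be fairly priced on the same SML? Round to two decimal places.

25.11%

MRP = (17.98% − 10.53%) / (1.71 − 0.79) = 8.0978%
R_f = 10.53% − 0.79 × 8.0978% = 4.1327%
β_Jory = ρ·σ_i/σ_m = 0.694 × 48.98 / 13.12 = 2.5909
E(R_Jory) = R_f + β × MRP = 4.1327% + 2.5909 × 8.0978% = 25.11%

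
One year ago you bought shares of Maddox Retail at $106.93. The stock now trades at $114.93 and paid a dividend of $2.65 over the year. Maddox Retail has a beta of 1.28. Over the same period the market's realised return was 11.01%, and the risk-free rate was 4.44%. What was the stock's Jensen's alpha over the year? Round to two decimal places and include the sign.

Realised HPR = (P1 + D1 − P0) / P0 = (114.93 + 2.65 − 106.93) / 106.93 = 10.65 / 106.93 = 9.9598%
MRP = 11.01% − 4.44% = 6.57%
CAPM required = R_f + β·MRP = 4.44% + 1.28 × 6.57% = 12.8496%
α = realised − required = 9.9598% − 12.8496% = -2.89%

-2.89%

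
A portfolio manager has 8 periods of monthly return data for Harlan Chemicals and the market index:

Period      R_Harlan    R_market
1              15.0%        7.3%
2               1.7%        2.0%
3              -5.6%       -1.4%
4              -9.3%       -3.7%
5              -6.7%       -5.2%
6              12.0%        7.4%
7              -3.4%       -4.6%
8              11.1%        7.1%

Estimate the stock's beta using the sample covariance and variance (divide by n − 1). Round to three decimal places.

1.649

Mean R_i = (15.0 + 1.7 − 5.6 − 9.3 − 6.7 + 12.0 − 3.4 + 11.1) / 8 = 1.8500%
Mean R_m = (7.3 + 2.0 − 1.4 − 3.7 − 5.2 + 7.4 − 4.6 + 7.1) / 8 = 1.1125%
Σ(R_i − R̄_i)(R_m − R̄_m) = 356.7750  ⇒  Cov = 356.7750 / 7 = 50.9679
Σ(R_m − R̄_m)² = 216.4088  ⇒  Var(R_m) = 216.4088 / 7 = 30.9155
β = Cov / Var(R_m) = 50.9679 / 30.9155 = 1.6486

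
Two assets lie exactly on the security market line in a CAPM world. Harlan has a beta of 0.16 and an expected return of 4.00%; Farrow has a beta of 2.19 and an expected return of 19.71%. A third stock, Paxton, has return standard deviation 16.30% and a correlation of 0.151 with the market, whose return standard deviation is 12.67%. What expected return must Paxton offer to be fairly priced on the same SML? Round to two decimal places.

4.27%

MRP = (19.71% − 4.00%) / (2.19 − 0.16) = 7.7389%
R_f = 4.00% − 0.16 × 7.7389% = 2.7618%
β_Paxton = ρ·σ_i/σ_m = 0.151 × 16.30 / 12.67 = 0.1943
E(R_Paxton) = R_f + β × MRP = 2.7618% + 0.1943 × 7.7389% = 4.27%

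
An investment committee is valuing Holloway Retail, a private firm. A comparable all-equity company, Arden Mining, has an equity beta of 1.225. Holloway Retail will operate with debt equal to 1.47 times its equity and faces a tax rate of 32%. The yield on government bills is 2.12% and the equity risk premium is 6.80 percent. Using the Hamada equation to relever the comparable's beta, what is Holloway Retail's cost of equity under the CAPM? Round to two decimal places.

β_L = β_U × [1 + (1 − t)(D/E)] = 1.225 × [1 + (1 − 0.32) × 1.47]
    = 1.225 × [1 + 0.68 × 1.47] = 1.225 × 1.9996 = 2.4495
E(R) = R_f + β_L × MRP = 2.12% + 2.4495 × 6.80% = 18.78%

18.78%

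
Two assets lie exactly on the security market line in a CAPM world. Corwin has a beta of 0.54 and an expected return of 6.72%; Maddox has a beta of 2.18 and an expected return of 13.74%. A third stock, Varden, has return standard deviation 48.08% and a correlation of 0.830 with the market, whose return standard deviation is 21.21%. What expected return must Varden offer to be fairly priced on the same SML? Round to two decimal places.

12.46%

MRP = (13.74% − 6.72%) / (2.18 − 0.54) = 4.2805%
R_f = 6.72% − 0.54 × 4.2805% = 4.4085%
β_Varden = ρ·σ_i/σ_m = 0.830 × 48.08 / 21.21 = 1.8815
E(R_Varden) = R_f + β × MRP = 4.4085% + 1.8815 × 4.2805% = 12.46%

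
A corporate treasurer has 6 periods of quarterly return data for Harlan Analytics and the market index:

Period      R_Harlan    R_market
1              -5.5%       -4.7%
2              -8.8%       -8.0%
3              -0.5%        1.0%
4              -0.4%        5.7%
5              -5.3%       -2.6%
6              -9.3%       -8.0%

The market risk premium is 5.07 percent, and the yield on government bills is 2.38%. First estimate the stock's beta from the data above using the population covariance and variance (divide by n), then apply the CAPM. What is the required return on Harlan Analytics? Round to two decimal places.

Mean R_i = (-5.5 − 8.8 − 0.5 − 0.4 − 5.3 − 9.3) / 6 = -4.9667%
Mean R_m = (-4.7 − 8.0 + 1.0 + 5.7 − 2.6 − 8.0) / 6 = -2.7667%
Σ(R_i − R̄_i)(R_m − R̄_m) = 99.2033  ⇒  Cov = 99.2033 / 6 = 16.5339
Σ(R_m − R̄_m)² = 144.4133  ⇒  Var(R_m) = 144.4133 / 6 = 24.0689
β = Cov / Var(R_m) = 16.5339 / 24.0689 = 0.6869
E(R) = R_f + β × MRP = 2.38% + 0.6869 × 5.07% = 5.86%

5.86%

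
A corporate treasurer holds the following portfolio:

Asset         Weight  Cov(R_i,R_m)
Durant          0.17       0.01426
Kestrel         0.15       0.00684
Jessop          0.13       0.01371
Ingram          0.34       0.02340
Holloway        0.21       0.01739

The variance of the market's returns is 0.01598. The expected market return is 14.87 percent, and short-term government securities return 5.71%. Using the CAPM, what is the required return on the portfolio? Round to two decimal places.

15.36%

β_Durant = 0.01426 / 0.01598 = 0.8924
β_Kestrel = 0.00684 / 0.01598 = 0.4280
β_Jessop = 0.01371 / 0.01598 = 0.8579
β_Ingram = 0.02340 / 0.01598 = 1.4643
β_Holloway = 0.01739 / 0.01598 = 1.0882
β_P = Σ w_i β_i = 0.17×0.8924 + 0.15×0.4280 + 0.13×0.8579 + 0.34×1.4643 + 0.21×1.0882 = 1.0538
MRP = 14.87% − 5.71% = 9.16%
E(R_P) = R_f + β_P × MRP = 5.71% + 1.0538 × 9.16% = 15.36%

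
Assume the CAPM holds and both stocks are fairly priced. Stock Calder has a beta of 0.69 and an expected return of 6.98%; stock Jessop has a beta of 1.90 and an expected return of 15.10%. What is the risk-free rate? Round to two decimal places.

2.35%

Both satisfy E(R) = R_f + β·MRP, so the slope of the SML is
MRP = (15.10% − 6.98%) / (1.90 − 0.69) = 8.12% / 1.21 = 6.7107%
R_f = E(R_Calder) − β_Calder·MRP = 6.98% − 0.69 × 6.7107% = 2.3496%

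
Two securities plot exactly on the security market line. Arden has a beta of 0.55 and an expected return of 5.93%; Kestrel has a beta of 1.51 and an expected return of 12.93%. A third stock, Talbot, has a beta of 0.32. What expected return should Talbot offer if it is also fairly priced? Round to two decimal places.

4.25%

MRP (SML slope) = (12.93% − 5.93%) / (1.51 − 0.55) = 7.00% / 0.96 = 7.2917%
R_f (intercept) = 5.93% − 0.55 × 7.2917% = 1.9196%
E(R_Talbot) = R_f + β × MRP = 1.9196% + 0.32 × 7.2917% = 4.25%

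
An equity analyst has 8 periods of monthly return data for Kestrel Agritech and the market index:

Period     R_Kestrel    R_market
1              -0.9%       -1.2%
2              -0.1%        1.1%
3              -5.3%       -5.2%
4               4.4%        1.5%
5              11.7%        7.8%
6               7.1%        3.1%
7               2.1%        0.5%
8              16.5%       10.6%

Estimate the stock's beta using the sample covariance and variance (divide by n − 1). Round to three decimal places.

1.403

Mean R_i = (-0.9 − 0.1 − 5.3 + 4.4 + 11.7 + 7.1 + 2.1 + 16.5) / 8 = 4.4375%
Mean R_m = (-1.2 + 1.1 − 5.2 + 1.5 + 7.8 + 3.1 + 0.5 + 10.6) / 8 = 2.2750%
Σ(R_i − R̄_i)(R_m − R̄_m) = 243.5875  ⇒  Cov = 243.5875 / 7 = 34.7982
Σ(R_m − R̄_m)² = 173.5950  ⇒  Var(R_m) = 173.5950 / 7 = 24.7993
β = Cov / Var(R_m) = 34.7982 / 24.7993 = 1.4032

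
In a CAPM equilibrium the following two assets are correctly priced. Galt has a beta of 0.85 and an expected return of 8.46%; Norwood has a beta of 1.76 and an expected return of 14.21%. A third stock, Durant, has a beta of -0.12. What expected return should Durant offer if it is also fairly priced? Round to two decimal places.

MRP (SML slope) = (14.21% − 8.46%) / (1.76 − 0.85) = 5.75% / 0.91 = 6.3187%
R_f (intercept) = 8.46% − 0.85 × 6.3187% = 3.0891%
E(R_Durant) = R_f + β × MRP = 3.0891% + -0.12 × 6.3187% = 2.33%

2.33%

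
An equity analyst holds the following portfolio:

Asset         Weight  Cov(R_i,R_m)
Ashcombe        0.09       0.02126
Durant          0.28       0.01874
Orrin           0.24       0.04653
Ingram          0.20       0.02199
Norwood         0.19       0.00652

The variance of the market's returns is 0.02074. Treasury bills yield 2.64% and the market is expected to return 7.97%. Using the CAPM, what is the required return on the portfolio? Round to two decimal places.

8.80%

β_Ashcombe = 0.02126 / 0.02074 = 1.0251
β_Durant = 0.01874 / 0.02074 = 0.9036
β_Orrin = 0.04653 / 0.02074 = 2.2435
β_Ingram = 0.02199 / 0.02074 = 1.0603
β_Norwood = 0.00652 / 0.02074 = 0.3144
β_P = Σ w_i β_i = 0.09×1.0251 + 0.28×0.9036 + 0.24×2.2435 + 0.20×1.0603 + 0.19×0.3144 = 1.1555
MRP = 7.97% − 2.64% = 5.33%
E(R_P) = R_f + β_P × MRP = 2.64% + 1.1555 × 5.33% = 8.80%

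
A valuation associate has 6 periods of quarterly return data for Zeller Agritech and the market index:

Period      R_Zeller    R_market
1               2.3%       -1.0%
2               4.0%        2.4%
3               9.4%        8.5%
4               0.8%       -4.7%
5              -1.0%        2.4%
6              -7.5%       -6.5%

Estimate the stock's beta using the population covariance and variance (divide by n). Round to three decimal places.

Mean R_i = (2.3 + 4.0 + 9.4 + 0.8 − 1.0 − 7.5) / 6 = 1.3333%
Mean R_m = (-1.0 + 2.4 + 8.5 − 4.7 + 2.4 − 6.5) / 6 = 0.1833%
Σ(R_i − R̄_i)(R_m − R̄_m) = 128.3233  ⇒  Cov = 128.3233 / 6 = 21.3872
Σ(R_m − R̄_m)² = 148.9083  ⇒  Var(R_m) = 148.9083 / 6 = 24.8181
β = Cov / Var(R_m) = 21.3872 / 24.8181 = 0.8618

0.862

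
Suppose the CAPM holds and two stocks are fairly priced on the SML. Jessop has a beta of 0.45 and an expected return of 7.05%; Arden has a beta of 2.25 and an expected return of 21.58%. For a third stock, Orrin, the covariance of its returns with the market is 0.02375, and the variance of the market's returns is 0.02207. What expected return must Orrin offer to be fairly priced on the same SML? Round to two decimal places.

12.10%

MRP = (21.58% − 7.05%) / (2.25 − 0.45) = 8.0722%
R_f = 7.05% − 0.45 × 8.0722% = 3.4175%
β_Orrin = Cov / Var(R_m) = 0.02375 / 0.02207 = 1.0761
E(R_Orrin) = R_f + β × MRP = 3.4175% + 1.0761 × 8.0722% = 12.10%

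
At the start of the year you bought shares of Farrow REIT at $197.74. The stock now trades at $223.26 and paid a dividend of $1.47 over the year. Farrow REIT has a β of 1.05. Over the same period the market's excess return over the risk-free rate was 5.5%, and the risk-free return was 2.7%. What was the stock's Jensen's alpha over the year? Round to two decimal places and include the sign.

Realised HPR = (P1 + D1 − P0) / P0 = (223.26 + 1.47 − 197.74) / 197.74 = 26.99 / 197.74 = 13.6492%
CAPM required = R_f + β·MRP = 2.7% + 1.05 × 5.5% = 8.4750%
α = realised − required = 13.6492% − 8.4750% = +5.17%

+5.17%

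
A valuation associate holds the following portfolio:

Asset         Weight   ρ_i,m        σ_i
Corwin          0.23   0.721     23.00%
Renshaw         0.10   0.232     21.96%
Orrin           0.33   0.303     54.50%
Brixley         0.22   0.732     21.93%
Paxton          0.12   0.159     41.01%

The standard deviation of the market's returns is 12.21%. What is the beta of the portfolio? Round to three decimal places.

1.154

β_Corwin = 0.721 × 23.00% / 12.21% = 1.3581
β_Renshaw = 0.232 × 21.96% / 12.21% = 0.4173
β_Orrin = 0.303 × 54.50% / 12.21% = 1.3525
β_Brixley = 0.732 × 21.93% / 12.21% = 1.3147
β_Paxton = 0.159 × 41.01% / 12.21% = 0.5340
β_P = Σ w_i β_i = 0.23×1.3581 + 0.10×0.4173 + 0.33×1.3525 + 0.22×1.3147 + 0.12×0.5340 = 1.1537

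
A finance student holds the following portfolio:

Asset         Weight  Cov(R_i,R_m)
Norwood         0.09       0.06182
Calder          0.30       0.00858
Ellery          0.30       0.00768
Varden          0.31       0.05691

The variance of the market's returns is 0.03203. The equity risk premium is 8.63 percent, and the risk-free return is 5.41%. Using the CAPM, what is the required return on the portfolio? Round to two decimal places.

β_Norwood = 0.06182 / 0.03203 = 1.9301
β_Calder = 0.00858 / 0.03203 = 0.2679
β_Ellery = 0.00768 / 0.03203 = 0.2398
β_Varden = 0.05691 / 0.03203 = 1.7768
β_P = Σ w_i β_i = 0.09×1.9301 + 0.30×0.2679 + 0.30×0.2398 + 0.31×1.7768 = 0.8768
E(R_P) = R_f + β_P × MRP = 5.41% + 0.8768 × 8.63% = 12.98%

12.98%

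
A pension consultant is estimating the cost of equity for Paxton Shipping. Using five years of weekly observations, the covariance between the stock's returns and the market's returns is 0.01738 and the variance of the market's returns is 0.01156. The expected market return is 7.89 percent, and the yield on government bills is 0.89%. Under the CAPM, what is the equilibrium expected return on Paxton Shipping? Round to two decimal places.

β = Cov(R_i, R_m) / Var(R_m) = 0.01738 / 0.01156 = 1.5035
MRP = 7.89% − 0.89% = 7.00%
E(R) = R_f + β × MRP = 0.89% + 1.5035 × 7.00% = 11.41%

11.41%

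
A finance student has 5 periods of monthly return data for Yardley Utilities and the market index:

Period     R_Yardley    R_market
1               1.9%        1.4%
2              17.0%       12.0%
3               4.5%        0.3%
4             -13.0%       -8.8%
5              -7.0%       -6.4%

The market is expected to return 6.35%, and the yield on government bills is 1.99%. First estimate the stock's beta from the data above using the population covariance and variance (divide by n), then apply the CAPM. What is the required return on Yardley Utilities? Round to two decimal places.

8.07%

Mean R_i = (1.9 + 17.0 + 4.5 − 13.0 − 7.0) / 5 = 0.6800%
Mean R_m = (1.4 + 12.0 + 0.3 − 8.8 − 6.4) / 5 = -0.3000%
Σ(R_i − R̄_i)(R_m − R̄_m) = 368.2300  ⇒  Cov = 368.2300 / 5 = 73.6460
Σ(R_m − R̄_m)² = 264.0000  ⇒  Var(R_m) = 264.0000 / 5 = 52.8000
β = Cov / Var(R_m) = 73.6460 / 52.8000 = 1.3948
MRP = 6.35% − 1.99% = 4.36%
E(R) = R_f + β × MRP = 1.99% + 1.3948 × 4.36% = 8.07%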